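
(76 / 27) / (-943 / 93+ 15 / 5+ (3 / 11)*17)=-25916 / 23049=-1.12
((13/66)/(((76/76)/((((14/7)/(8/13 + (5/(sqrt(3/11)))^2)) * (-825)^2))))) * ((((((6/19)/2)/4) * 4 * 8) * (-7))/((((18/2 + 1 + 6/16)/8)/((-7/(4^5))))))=1537160625/11351246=135.42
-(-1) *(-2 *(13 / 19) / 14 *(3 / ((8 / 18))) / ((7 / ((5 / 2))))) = -1755 / 7448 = -0.24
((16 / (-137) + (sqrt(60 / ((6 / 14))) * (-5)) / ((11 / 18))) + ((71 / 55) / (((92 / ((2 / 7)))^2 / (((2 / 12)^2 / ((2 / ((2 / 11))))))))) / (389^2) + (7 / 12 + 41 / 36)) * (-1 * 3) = -25053047590843229 / 5201718898628560 + 540 * sqrt(35) / 11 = 285.61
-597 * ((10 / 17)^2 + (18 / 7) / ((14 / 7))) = -1970697 / 2023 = -974.15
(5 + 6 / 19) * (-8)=-808 / 19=-42.53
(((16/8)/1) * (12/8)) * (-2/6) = -1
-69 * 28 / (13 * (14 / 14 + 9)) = -966 / 65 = -14.86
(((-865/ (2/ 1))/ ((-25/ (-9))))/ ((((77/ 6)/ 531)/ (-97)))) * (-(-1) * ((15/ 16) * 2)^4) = 7723612.58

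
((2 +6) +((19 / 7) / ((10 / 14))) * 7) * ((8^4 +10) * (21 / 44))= 7458549 / 110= 67804.99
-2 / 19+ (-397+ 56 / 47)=-395.91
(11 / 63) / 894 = 11 / 56322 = 0.00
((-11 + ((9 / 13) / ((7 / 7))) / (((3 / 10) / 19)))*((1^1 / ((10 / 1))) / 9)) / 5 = 427 / 5850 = 0.07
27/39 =9/13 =0.69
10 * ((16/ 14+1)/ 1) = 150/ 7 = 21.43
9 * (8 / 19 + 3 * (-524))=-268740 / 19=-14144.21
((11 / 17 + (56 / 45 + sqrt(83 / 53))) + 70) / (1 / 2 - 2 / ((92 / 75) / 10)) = -2529862 / 556155 - 46*sqrt(4399) / 38531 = -4.63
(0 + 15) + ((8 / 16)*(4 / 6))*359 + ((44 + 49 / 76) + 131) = 70751 / 228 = 310.31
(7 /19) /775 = 7 /14725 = 0.00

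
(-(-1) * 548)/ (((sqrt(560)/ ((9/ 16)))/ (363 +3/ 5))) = 1120797 * sqrt(35)/ 1400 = 4736.23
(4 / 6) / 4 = 1 / 6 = 0.17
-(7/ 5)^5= -5.38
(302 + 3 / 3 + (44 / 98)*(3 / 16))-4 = 117241 / 392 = 299.08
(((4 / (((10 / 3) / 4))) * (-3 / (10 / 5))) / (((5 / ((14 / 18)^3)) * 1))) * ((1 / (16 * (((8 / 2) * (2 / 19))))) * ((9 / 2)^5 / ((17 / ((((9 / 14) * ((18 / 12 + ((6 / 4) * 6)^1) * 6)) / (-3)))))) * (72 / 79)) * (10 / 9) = 128274111 / 859520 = 149.24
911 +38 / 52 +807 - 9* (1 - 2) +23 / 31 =1393149 / 806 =1728.47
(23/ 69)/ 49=1/ 147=0.01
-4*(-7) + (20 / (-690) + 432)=459.97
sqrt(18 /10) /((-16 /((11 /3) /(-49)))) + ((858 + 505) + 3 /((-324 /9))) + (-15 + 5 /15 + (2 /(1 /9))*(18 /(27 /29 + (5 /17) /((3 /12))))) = 11*sqrt(5) /3920 + 6242255 /4156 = 1501.99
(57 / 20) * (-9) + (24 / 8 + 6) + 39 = 22.35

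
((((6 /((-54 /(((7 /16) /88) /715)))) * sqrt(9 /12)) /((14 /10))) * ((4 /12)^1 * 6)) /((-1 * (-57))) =-sqrt(3) /103289472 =-0.00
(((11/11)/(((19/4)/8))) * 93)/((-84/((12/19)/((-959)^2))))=-2976/2324033887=-0.00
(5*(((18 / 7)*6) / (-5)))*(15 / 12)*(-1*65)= 8775 / 7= 1253.57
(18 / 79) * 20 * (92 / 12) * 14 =38640 / 79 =489.11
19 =19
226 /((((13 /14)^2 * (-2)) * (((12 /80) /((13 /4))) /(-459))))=16943220 /13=1303324.62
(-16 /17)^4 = 0.78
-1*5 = -5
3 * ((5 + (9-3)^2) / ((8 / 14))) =861 / 4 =215.25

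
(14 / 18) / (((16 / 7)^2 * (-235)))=-343 / 541440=-0.00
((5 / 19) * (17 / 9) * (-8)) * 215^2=-31433000 / 171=-183818.71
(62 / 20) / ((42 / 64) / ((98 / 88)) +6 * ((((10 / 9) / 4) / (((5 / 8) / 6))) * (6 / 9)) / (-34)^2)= 752556 / 145295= 5.18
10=10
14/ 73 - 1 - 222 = -16265/ 73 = -222.81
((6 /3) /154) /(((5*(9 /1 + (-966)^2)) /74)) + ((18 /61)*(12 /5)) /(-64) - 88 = -88.01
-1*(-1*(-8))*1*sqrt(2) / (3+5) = -sqrt(2) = -1.41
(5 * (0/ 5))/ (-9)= 0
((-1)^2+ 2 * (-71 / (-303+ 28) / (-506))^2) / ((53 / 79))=764827936989 / 513112146250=1.49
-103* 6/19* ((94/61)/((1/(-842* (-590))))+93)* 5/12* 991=-10282818387.59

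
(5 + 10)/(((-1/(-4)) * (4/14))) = 210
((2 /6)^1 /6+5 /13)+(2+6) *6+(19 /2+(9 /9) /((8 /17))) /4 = 192241 /3744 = 51.35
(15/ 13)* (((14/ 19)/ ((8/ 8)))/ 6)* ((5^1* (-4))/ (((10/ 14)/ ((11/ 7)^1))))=-1540/ 247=-6.23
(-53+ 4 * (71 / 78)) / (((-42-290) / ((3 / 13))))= 0.03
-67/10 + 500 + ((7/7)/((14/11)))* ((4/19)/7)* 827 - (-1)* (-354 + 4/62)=45862133/288610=158.91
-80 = -80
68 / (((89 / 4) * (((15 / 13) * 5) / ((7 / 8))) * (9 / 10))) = 6188 / 12015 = 0.52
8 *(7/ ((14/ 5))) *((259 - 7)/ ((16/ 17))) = 5355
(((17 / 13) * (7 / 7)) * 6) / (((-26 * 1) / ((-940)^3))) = 42359784000 / 169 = 250649609.47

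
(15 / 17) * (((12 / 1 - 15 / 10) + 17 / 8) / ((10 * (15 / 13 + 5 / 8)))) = 0.63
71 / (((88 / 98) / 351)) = 1221129 / 44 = 27752.93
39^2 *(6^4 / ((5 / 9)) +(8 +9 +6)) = 17915859 / 5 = 3583171.80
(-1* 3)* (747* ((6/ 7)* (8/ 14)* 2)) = -107568/ 49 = -2195.27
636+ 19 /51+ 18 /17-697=-3038 /51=-59.57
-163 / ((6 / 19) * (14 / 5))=-15485 / 84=-184.35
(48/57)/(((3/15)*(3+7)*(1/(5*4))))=160/19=8.42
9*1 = 9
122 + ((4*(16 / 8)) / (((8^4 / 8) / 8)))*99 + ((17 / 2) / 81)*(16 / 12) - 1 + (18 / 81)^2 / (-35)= 9084259 / 68040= 133.51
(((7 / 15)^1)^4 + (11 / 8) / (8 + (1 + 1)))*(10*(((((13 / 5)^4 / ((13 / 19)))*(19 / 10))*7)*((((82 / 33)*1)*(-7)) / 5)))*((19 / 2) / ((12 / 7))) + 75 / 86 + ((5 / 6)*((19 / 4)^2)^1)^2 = -21595115577859015067 / 689634000000000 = -31313.88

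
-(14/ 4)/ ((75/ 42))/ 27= -49/ 675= -0.07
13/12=1.08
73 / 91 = 0.80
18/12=3/2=1.50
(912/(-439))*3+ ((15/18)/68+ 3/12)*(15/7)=-2369807/417928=-5.67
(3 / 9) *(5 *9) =15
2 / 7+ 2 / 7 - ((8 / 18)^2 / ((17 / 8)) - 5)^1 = 52807 / 9639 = 5.48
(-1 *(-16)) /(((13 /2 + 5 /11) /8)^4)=15352201216 /547981281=28.02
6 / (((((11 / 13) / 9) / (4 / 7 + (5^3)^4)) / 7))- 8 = 1199707033970 / 11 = 109064275815.45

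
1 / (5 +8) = 1 / 13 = 0.08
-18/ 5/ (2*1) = -9/ 5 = -1.80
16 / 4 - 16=-12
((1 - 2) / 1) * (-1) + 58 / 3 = 61 / 3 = 20.33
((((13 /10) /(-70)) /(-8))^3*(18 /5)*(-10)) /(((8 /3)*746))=-59319 /262019072000000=-0.00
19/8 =2.38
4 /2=2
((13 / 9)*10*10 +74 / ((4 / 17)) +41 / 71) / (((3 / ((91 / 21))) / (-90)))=-38172485 / 639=-59737.85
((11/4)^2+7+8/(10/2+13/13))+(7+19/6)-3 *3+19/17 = 4945/272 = 18.18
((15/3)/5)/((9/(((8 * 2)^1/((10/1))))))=8/45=0.18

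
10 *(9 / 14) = 45 / 7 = 6.43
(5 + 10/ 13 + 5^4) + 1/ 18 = 147613/ 234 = 630.82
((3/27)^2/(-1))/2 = -1/162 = -0.01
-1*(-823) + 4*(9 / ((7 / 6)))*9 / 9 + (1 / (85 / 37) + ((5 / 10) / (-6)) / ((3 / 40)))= 4568786 / 5355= 853.18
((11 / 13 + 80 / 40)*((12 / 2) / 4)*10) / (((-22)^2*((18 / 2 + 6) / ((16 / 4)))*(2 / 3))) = 111 / 3146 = 0.04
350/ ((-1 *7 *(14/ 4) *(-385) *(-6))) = -10/ 1617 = -0.01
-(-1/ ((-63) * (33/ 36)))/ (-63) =4/ 14553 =0.00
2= 2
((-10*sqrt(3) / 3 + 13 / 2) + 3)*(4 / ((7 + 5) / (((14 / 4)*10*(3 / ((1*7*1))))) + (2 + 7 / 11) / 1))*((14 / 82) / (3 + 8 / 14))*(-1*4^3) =-187264 / 5535 + 39424*sqrt(3) / 3321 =-13.27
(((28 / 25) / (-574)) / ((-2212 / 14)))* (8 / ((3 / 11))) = 88 / 242925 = 0.00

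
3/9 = 1/3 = 0.33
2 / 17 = 0.12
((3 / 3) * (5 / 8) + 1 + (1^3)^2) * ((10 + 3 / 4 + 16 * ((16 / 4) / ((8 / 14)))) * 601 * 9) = 55772199 / 32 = 1742881.22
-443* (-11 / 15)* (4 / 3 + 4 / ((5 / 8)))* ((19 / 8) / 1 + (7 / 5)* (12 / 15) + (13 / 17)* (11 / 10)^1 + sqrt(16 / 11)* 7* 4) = 2083436531 / 191250 + 5755456* sqrt(11) / 225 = 95732.40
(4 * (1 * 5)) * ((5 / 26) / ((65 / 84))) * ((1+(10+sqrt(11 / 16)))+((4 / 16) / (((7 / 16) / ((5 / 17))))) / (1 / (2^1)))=210 * sqrt(11) / 169+161880 / 2873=60.47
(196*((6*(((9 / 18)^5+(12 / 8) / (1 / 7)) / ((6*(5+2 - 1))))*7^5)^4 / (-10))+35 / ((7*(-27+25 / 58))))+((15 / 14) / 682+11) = -185494715446335468362608072268603983 / 12496833431470080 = -14843337431321958083.55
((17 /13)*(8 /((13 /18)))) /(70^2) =612 /207025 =0.00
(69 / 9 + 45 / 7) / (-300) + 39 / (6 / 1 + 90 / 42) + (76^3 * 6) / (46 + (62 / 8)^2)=24837.80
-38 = -38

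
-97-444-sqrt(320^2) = -861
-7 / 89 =-0.08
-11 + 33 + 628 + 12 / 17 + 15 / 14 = 155123 / 238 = 651.78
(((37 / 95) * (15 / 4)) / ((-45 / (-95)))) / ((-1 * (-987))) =37 / 11844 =0.00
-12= -12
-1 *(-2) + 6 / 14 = 17 / 7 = 2.43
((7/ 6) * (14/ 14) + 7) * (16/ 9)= 392/ 27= 14.52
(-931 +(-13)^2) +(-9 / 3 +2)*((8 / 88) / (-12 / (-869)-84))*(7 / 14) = -111227537 / 145968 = -762.00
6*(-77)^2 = 35574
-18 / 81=-2 / 9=-0.22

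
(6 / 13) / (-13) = -6 / 169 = -0.04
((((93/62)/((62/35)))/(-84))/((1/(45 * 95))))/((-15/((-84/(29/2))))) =-16.64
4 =4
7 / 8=0.88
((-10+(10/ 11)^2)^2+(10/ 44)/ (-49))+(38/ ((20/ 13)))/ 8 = 5006765823/ 57392720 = 87.24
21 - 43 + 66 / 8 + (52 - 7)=125 / 4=31.25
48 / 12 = 4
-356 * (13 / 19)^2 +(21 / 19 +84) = -29441 / 361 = -81.55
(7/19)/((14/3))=3/38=0.08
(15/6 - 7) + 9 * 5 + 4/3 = 251/6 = 41.83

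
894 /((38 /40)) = 941.05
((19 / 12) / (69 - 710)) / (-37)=19 / 284604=0.00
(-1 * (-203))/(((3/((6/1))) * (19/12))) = 4872/19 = 256.42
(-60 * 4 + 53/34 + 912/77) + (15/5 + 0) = -585377/2618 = -223.60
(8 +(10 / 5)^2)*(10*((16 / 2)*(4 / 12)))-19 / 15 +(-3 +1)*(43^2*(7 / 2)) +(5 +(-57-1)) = -190159 / 15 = -12677.27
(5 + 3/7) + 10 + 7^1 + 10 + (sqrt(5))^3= 5 * sqrt(5) + 227/7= 43.61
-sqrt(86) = -9.27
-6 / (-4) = 3 / 2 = 1.50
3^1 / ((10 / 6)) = 9 / 5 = 1.80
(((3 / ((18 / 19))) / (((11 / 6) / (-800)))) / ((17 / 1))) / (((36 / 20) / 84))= -2128000 / 561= -3793.23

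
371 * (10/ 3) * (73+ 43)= 430360/ 3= 143453.33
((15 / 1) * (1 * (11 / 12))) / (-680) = -11 / 544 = -0.02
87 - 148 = -61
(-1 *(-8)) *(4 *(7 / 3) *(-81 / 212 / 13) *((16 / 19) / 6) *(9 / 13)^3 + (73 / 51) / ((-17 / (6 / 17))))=-48033681200 / 141302434351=-0.34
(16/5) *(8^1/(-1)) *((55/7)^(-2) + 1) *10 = -786944/3025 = -260.15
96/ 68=24/ 17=1.41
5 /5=1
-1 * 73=-73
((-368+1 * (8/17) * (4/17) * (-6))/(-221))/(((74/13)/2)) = 106544/181781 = 0.59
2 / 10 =1 / 5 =0.20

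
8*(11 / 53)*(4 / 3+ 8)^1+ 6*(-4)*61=-230312 / 159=-1448.50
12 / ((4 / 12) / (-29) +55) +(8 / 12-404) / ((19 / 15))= -7230841 / 22724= -318.20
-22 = -22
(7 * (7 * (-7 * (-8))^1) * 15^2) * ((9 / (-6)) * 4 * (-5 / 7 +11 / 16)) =99225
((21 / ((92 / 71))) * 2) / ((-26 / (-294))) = 366.52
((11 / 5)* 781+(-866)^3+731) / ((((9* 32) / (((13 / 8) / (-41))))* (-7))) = -21107432021 / 1653120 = -12768.24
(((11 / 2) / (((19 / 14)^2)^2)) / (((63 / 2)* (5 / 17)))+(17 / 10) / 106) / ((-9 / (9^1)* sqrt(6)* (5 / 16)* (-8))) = 47501077* sqrt(6) / 3729787020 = 0.03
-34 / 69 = -0.49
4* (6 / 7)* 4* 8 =768 / 7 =109.71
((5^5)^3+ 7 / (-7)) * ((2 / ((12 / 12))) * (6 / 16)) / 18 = 1271565755.17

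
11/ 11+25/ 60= 17/ 12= 1.42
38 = 38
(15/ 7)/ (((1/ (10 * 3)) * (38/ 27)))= 6075/ 133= 45.68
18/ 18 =1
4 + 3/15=21/5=4.20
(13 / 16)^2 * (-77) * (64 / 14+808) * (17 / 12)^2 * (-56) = 297099803 / 64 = 4642184.42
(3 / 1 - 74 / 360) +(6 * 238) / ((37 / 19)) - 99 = 4243031 / 6660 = 637.09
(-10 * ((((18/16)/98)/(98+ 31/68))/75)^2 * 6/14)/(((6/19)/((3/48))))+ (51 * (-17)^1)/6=-3483446847353249419/24106898597600000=-144.50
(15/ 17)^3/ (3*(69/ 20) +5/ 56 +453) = 945000/ 637525619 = 0.00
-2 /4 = -1 /2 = -0.50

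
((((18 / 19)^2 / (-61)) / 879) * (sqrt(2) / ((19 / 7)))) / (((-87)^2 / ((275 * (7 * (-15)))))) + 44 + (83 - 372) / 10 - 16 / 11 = 2425500 * sqrt(2) / 103098952787 + 1501 / 110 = 13.65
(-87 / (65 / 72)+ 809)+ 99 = 52756 / 65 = 811.63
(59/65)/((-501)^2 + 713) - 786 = -12860068201/16361410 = -786.00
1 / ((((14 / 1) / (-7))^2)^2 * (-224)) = -1 / 3584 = -0.00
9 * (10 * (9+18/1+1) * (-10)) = -25200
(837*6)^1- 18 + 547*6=8286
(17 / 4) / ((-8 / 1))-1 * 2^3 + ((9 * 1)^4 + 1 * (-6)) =209487 / 32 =6546.47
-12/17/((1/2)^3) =-96/17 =-5.65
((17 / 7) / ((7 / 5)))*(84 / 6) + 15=275 / 7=39.29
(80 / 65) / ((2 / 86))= 688 / 13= 52.92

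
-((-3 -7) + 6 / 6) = 9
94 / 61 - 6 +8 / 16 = -483 / 122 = -3.96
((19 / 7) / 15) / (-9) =-19 / 945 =-0.02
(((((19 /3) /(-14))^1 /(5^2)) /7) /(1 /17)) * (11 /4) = -3553 /29400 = -0.12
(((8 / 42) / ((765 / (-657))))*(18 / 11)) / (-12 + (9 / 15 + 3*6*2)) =-584 / 53669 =-0.01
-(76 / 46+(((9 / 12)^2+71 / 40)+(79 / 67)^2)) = -44437189 / 8259760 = -5.38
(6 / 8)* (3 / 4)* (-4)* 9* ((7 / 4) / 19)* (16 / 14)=-81 / 38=-2.13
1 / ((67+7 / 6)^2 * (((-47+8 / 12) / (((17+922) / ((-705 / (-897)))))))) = -30322188 / 5464233865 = -0.01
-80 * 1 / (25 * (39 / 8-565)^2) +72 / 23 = 7228546408 / 2309126515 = 3.13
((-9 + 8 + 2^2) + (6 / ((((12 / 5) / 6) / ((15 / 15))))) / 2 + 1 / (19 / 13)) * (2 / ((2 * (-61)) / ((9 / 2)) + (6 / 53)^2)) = -10744425 / 13016368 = -0.83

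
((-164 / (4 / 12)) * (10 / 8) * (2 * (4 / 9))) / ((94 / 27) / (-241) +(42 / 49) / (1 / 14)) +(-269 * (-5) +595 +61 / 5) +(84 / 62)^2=71516695279 / 37474195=1908.43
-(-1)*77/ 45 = 77/ 45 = 1.71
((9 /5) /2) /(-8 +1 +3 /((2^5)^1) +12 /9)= -432 /2675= -0.16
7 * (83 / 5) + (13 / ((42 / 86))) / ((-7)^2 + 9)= 710453 / 6090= 116.66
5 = 5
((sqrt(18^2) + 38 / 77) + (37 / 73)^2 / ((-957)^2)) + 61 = 2715809428114 / 34163915247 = 79.49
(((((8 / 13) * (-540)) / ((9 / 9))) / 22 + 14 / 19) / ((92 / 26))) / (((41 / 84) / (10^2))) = -163959600 / 197087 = -831.91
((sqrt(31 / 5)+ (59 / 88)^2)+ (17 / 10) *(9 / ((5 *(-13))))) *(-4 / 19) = -4 *sqrt(155) / 95 - 538909 / 11954800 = -0.57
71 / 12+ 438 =5327 / 12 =443.92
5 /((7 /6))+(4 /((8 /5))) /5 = 4.79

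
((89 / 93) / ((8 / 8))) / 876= 89 / 81468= 0.00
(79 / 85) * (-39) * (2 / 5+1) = -21567 / 425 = -50.75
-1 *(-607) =607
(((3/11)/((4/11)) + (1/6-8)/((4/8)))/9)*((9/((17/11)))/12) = -0.80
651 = 651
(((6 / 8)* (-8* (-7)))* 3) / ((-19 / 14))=-1764 / 19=-92.84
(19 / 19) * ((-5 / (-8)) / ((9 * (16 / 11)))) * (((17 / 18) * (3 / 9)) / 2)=0.01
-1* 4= -4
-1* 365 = -365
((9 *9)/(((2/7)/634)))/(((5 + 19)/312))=2336607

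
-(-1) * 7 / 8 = 7 / 8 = 0.88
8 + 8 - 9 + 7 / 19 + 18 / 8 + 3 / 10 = 3769 / 380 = 9.92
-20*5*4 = -400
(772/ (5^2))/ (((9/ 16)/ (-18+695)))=8362304/ 225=37165.80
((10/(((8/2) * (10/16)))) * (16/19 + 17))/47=1356/893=1.52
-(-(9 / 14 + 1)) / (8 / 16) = 23 / 7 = 3.29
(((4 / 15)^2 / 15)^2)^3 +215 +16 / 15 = 319323172212982194511591 / 1477891880035400390625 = 216.07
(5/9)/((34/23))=115/306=0.38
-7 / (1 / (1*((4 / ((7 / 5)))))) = -20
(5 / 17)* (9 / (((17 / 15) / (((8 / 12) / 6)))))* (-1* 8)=-600 / 289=-2.08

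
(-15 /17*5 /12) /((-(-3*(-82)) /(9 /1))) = 75 /5576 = 0.01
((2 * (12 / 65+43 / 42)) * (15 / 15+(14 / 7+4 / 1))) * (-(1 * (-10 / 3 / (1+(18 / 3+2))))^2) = -2.32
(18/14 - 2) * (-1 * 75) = 375/7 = 53.57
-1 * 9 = -9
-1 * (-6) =6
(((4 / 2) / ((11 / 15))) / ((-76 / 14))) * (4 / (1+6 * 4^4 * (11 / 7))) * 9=-26460 / 3532727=-0.01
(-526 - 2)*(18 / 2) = -4752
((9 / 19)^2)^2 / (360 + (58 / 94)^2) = 14493249 / 103746072001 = 0.00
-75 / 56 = -1.34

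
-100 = -100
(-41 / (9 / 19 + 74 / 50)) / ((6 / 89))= -1733275 / 5568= -311.29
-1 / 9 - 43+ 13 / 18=-763 / 18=-42.39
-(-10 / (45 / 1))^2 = -4 / 81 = -0.05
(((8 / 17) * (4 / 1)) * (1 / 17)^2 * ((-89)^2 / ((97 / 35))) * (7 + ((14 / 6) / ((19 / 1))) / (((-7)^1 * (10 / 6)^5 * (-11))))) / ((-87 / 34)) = -16224079637248 / 318577524375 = -50.93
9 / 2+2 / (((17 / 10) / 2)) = 233 / 34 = 6.85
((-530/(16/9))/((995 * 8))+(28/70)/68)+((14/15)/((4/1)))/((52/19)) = 2266609/42219840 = 0.05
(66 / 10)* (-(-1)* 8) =264 / 5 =52.80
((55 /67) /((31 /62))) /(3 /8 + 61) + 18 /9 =66674 /32897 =2.03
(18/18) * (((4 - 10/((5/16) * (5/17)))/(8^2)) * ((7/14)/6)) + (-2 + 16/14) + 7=40363/6720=6.01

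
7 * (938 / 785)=6566 / 785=8.36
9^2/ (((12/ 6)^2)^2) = 81/ 16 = 5.06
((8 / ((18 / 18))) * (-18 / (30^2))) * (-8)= 32 / 25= 1.28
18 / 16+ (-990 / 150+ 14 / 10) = -163 / 40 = -4.08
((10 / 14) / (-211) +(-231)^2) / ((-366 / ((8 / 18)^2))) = -630513536 / 21893571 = -28.80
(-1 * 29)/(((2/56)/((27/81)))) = -812/3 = -270.67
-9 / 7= -1.29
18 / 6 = 3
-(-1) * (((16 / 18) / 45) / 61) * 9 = 8 / 2745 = 0.00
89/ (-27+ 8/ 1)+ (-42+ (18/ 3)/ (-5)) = -47.88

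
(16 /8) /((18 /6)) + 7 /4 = 29 /12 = 2.42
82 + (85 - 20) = 147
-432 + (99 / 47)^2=-944487 / 2209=-427.56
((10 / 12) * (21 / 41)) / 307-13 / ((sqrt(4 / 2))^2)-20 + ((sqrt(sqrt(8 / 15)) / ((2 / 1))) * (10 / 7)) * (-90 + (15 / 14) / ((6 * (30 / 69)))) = -5017 * 30^(3 / 4) / 1176-333538 / 12587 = -81.18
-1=-1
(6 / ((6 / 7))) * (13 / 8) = 91 / 8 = 11.38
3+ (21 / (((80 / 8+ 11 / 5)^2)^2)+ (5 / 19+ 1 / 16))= 14002135251 / 4209135664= 3.33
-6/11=-0.55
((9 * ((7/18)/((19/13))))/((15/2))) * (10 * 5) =910/57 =15.96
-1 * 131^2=-17161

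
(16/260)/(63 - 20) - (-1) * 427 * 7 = 8354259/2795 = 2989.00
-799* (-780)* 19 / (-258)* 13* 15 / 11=-384838350 / 473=-813611.73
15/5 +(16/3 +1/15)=8.40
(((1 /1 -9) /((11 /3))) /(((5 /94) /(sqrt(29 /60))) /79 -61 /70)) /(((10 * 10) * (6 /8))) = 29109920 * sqrt(435) /16364386004131+2731465717232 /81821930020655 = 0.03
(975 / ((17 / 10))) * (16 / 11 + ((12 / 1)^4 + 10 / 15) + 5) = 2224699750 / 187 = 11896790.11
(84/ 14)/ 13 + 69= 903/ 13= 69.46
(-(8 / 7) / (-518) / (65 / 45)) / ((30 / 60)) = 72 / 23569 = 0.00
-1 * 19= -19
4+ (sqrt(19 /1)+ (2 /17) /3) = 206 /51+ sqrt(19) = 8.40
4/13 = 0.31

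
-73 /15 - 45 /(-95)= -1252 /285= -4.39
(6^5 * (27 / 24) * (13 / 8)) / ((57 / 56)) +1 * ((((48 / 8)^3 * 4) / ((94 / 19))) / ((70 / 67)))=441735012 / 31255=14133.26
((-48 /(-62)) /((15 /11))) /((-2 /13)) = -3.69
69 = 69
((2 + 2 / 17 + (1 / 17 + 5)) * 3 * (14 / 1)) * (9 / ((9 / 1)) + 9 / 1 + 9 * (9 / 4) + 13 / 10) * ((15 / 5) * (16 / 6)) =6466488 / 85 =76076.33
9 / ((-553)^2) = 9 / 305809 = 0.00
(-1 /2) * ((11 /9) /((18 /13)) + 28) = -4679 /324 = -14.44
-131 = -131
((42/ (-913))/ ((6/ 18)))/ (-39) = 42/ 11869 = 0.00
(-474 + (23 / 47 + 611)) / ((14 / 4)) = 39.28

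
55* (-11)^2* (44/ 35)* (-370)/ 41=-21668680/ 287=-75500.63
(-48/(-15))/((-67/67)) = -16/5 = -3.20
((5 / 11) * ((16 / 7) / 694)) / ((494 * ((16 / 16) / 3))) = 60 / 6599593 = 0.00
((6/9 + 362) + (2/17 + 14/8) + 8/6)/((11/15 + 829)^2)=5597775/10533398288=0.00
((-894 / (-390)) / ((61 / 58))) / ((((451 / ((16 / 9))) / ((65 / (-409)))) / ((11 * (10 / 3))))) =-0.05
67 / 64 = 1.05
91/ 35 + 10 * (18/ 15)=73/ 5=14.60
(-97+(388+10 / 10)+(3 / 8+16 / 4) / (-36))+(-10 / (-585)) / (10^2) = 27319841 / 93600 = 291.88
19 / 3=6.33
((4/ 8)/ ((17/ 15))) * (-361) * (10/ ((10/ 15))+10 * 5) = -351975/ 34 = -10352.21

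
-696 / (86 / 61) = -21228 / 43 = -493.67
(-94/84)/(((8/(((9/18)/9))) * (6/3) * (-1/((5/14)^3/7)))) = 5875/232339968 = 0.00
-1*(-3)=3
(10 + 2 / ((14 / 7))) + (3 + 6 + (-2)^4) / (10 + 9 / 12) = 573 / 43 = 13.33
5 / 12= 0.42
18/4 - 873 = -868.50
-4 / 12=-1 / 3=-0.33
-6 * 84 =-504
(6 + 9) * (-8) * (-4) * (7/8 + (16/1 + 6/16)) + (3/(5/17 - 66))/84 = 258965263/31276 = 8280.00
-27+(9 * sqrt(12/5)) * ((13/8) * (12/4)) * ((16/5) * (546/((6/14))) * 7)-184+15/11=-2306/11+12520872 * sqrt(15)/25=1939515.51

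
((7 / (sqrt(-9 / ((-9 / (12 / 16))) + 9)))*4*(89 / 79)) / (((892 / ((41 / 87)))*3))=51086*sqrt(39) / 179323443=0.00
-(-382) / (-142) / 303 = -191 / 21513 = -0.01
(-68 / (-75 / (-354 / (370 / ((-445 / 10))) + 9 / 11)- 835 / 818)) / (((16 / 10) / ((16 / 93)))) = 2.66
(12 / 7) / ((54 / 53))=106 / 63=1.68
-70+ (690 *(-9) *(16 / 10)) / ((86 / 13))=-67594 / 43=-1571.95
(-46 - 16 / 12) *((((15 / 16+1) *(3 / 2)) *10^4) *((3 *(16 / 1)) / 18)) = -11005000 / 3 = -3668333.33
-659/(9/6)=-439.33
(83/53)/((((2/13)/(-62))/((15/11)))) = -501735/583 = -860.61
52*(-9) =-468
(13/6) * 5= 65/6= 10.83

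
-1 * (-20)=20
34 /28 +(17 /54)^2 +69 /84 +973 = 4976113 /5103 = 975.13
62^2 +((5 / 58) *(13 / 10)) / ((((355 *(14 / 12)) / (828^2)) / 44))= 865248932 / 72065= 12006.51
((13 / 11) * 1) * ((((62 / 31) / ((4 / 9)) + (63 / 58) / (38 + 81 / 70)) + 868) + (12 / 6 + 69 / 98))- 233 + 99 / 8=278914688425 / 342756568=813.74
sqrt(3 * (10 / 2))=sqrt(15)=3.87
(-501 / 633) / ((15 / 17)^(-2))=-37575 / 60979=-0.62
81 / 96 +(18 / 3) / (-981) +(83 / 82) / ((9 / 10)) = 2525615 / 1287072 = 1.96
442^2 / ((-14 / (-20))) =1953640 / 7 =279091.43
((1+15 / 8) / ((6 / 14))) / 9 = 0.75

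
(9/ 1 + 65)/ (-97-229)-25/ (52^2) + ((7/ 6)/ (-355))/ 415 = -46021305557/ 194801365200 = -0.24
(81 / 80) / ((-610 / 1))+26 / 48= 79057 / 146400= 0.54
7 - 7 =0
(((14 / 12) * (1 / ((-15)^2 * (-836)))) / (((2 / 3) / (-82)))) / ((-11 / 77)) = -2009 / 376200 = -0.01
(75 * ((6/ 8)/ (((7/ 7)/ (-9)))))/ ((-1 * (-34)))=-2025/ 136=-14.89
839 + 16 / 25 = 20991 / 25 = 839.64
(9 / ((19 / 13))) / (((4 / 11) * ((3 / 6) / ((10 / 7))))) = 6435 / 133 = 48.38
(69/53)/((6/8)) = 92/53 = 1.74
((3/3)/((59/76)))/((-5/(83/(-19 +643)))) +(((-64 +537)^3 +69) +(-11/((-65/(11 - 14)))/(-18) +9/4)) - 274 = 811667121251/7670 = 105823614.24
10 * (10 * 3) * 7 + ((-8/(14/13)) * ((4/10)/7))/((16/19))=1028753/490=2099.50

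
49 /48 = 1.02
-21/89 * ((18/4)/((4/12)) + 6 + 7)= -1113/178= -6.25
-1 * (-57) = 57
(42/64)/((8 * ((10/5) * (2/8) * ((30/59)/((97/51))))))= 40061/65280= 0.61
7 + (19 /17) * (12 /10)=8.34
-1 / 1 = -1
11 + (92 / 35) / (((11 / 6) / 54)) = 34043 / 385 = 88.42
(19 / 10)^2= 361 / 100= 3.61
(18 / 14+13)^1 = 100 / 7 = 14.29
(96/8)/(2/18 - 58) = -108/521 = -0.21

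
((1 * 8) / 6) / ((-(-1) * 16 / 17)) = 17 / 12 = 1.42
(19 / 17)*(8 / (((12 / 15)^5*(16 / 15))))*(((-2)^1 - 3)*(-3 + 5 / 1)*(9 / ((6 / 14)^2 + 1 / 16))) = -1963828125 / 209984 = -9352.28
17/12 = 1.42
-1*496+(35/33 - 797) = -42634/33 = -1291.94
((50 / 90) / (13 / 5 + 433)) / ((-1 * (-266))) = 25 / 5214132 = 0.00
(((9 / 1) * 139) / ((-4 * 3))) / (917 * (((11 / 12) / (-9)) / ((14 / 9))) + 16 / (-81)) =67554 / 39035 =1.73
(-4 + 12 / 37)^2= 18496 / 1369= 13.51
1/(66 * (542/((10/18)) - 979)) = -5/1122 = -0.00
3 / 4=0.75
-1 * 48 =-48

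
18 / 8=9 / 4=2.25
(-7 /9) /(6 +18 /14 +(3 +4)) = -49 /900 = -0.05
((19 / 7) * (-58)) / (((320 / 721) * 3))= -56753 / 480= -118.24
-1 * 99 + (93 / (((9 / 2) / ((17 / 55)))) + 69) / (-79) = -1302904 / 13035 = -99.95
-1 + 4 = 3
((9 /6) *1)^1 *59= 177 /2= 88.50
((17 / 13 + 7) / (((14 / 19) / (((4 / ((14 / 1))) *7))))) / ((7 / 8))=25.77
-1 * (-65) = 65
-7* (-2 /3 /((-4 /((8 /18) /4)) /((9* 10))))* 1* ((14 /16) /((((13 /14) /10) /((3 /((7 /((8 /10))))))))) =-490 /13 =-37.69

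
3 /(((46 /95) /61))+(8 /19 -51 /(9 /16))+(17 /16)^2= 96931967 /335616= 288.82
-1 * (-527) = 527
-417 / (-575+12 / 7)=2919 / 4013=0.73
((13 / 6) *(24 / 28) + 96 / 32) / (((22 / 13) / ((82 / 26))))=697 / 77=9.05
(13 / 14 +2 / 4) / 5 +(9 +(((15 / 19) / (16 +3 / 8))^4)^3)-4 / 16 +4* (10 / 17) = 306463083239541705274729895052357387425774541 / 26909505187607793707913125785071141932239196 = 11.39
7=7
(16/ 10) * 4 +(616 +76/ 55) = 34308/ 55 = 623.78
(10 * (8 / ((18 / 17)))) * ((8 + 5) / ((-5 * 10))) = -884 / 45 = -19.64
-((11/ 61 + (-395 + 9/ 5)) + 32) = 110111/ 305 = 361.02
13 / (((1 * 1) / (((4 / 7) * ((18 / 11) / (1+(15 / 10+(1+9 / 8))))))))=2.63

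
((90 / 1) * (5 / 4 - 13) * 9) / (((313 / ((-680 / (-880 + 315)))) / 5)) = -6471900 / 35369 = -182.98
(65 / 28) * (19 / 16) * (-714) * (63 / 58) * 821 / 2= -3257773155 / 3712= -877632.85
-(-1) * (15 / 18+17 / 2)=28 / 3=9.33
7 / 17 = 0.41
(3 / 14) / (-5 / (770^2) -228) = -25410 / 27036241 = -0.00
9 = 9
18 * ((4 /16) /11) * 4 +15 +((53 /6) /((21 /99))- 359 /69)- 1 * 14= 415225 /10626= 39.08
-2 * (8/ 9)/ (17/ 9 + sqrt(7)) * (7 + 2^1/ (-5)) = 4488/ 695 - 2376 * sqrt(7)/ 695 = -2.59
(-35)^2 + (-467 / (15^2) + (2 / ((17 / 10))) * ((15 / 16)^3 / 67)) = 320930477963 / 262425600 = 1222.94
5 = 5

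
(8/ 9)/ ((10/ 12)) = 16/ 15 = 1.07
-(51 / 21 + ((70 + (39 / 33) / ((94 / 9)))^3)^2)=-1016291404323849534740021243175 / 8555024794381438912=-118794676666.67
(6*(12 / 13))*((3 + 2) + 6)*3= 2376 / 13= 182.77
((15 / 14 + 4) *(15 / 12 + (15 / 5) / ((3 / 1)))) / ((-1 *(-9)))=71 / 56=1.27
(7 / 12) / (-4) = -7 / 48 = -0.15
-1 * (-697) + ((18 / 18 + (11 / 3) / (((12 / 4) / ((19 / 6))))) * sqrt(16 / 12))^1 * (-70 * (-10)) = 697 + 184100 * sqrt(3) / 81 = 4633.67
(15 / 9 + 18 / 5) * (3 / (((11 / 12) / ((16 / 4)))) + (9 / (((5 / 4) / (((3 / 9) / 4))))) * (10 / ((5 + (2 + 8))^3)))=12799738 / 185625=68.95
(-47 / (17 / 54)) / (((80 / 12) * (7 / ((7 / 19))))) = -3807 / 3230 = -1.18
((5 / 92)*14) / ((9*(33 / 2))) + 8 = 54683 / 6831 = 8.01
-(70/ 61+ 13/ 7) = -1283/ 427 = -3.00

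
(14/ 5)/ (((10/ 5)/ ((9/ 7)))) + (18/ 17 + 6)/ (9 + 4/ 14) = 2829/ 1105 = 2.56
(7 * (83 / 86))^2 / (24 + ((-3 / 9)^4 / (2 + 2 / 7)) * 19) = 109369764 / 57757213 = 1.89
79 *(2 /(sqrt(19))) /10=3.62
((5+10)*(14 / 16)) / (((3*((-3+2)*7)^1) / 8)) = -5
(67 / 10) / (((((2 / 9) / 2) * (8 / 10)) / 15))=9045 / 8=1130.62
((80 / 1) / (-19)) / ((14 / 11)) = -440 / 133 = -3.31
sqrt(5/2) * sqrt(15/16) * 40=25 * sqrt(6)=61.24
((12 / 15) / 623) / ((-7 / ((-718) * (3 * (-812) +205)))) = -6407432 / 21805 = -293.85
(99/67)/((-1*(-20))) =99/1340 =0.07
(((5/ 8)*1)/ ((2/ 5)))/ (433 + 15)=25/ 7168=0.00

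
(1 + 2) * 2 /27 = 2 /9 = 0.22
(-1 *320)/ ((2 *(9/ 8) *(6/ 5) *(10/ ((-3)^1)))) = 320/ 9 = 35.56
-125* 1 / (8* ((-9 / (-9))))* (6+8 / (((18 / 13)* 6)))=-108.80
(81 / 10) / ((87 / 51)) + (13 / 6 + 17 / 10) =1499 / 174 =8.61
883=883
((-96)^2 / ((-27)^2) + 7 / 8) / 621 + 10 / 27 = 157799 / 402408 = 0.39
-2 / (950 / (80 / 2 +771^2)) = -594481 / 475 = -1251.54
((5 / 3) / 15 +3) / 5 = 28 / 45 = 0.62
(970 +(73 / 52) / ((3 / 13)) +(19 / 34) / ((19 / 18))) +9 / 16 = 797375 / 816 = 977.18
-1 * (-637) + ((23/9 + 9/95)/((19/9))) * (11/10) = 5761388/9025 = 638.38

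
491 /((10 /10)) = 491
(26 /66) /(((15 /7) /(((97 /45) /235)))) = 8827 /5234625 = 0.00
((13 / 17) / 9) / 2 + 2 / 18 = 47 / 306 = 0.15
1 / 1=1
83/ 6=13.83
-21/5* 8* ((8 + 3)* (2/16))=-46.20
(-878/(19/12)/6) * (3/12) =-439/19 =-23.11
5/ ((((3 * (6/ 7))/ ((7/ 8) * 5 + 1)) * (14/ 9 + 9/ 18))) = 1505/ 296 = 5.08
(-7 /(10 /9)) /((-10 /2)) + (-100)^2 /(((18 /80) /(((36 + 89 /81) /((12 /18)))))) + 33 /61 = 1833051334799 /741150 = 2473252.83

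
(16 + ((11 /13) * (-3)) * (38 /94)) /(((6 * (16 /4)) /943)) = 8627507 /14664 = 588.35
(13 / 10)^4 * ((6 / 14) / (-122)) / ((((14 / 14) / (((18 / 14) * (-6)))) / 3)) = 6940323 / 29890000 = 0.23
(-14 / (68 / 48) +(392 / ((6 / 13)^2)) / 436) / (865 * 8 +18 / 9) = -188839 / 230876388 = -0.00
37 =37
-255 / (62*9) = -85 / 186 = -0.46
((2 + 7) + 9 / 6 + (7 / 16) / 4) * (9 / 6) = 2037 / 128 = 15.91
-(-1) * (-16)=-16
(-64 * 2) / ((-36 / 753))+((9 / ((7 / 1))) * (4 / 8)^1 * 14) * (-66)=6250 / 3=2083.33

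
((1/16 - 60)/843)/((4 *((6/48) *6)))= -959/40464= -0.02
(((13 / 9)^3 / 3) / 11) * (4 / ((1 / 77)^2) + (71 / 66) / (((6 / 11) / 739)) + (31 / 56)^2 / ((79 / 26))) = 61658162590609 / 26819898336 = 2298.97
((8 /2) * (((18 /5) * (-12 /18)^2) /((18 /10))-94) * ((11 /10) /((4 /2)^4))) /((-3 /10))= 4609 /54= 85.35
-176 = -176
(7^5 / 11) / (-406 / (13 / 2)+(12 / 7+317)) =1529437 / 256509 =5.96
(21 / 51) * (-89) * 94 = -58562 / 17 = -3444.82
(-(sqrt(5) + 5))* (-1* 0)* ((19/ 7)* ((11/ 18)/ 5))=0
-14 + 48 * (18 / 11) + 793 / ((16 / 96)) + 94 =54082 / 11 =4916.55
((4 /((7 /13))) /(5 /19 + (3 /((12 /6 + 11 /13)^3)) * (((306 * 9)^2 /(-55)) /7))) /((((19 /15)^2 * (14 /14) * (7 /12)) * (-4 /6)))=586713699000 /126310611669487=0.00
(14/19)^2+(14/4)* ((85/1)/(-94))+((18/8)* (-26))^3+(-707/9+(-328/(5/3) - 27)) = -1224718388941/6108120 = -200506.60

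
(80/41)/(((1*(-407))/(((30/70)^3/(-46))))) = 1080/131643743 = 0.00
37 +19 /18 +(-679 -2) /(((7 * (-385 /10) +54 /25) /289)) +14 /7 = 186765707 /240606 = 776.23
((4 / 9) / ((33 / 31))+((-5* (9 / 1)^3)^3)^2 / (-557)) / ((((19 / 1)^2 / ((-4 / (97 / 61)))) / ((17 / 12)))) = 722304634851366598016954609 / 17378481879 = 41563160688057164.10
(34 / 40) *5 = 17 / 4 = 4.25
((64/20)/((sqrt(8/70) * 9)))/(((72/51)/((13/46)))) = 221 * sqrt(35)/6210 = 0.21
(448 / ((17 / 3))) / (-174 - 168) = -224 / 969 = -0.23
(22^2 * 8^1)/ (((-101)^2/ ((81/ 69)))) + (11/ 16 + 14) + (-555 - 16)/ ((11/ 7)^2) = -98158368483/ 454230128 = -216.10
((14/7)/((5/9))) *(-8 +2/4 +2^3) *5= 9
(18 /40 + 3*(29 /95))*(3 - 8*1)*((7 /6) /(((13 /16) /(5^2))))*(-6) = 363300 /247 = 1470.85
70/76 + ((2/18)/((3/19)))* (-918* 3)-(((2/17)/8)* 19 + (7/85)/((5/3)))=-62578271/32300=-1937.41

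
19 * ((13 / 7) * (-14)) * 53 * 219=-5733858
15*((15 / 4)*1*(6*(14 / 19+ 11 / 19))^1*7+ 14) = 126105 / 38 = 3318.55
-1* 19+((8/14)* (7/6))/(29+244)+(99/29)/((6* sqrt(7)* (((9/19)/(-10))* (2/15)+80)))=-15559/819+15675* sqrt(7)/15426782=-18.99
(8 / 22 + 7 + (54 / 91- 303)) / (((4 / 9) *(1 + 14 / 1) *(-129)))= 0.34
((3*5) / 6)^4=625 / 16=39.06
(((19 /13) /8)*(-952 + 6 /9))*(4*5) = -3476.03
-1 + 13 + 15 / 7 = 99 / 7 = 14.14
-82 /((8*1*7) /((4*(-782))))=32062 /7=4580.29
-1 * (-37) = 37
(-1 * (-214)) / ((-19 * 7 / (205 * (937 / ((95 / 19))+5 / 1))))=-8440588 / 133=-63463.07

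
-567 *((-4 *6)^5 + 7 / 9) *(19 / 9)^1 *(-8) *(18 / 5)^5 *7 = -1008557977840632576 / 3125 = -322738552909002.42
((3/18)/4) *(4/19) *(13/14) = 0.01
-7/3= -2.33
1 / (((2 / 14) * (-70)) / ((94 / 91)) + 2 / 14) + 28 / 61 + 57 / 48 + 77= 120274319 / 1531344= 78.54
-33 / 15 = -11 / 5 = -2.20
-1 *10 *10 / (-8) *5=125 / 2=62.50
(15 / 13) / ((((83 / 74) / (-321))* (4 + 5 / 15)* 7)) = -1068930 / 98189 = -10.89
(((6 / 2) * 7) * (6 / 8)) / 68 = 63 / 272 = 0.23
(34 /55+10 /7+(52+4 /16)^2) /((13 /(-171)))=-2877894603 /80080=-35937.74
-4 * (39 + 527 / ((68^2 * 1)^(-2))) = -45071940764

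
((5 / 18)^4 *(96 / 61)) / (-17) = -1250 / 2267919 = -0.00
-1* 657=-657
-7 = -7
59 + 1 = 60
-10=-10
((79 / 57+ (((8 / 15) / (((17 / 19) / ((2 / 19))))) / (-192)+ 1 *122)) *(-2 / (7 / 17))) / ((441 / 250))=-179341025 / 527877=-339.74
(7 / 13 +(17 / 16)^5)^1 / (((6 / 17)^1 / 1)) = 5.36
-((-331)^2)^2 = -12003612721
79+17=96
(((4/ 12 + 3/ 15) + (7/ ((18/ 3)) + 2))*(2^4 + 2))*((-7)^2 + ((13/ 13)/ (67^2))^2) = 65761168338/ 20151121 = 3263.40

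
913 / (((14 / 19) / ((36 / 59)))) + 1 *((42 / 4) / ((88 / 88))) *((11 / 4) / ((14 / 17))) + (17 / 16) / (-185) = 120888043 / 152810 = 791.10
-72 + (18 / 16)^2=-4527 / 64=-70.73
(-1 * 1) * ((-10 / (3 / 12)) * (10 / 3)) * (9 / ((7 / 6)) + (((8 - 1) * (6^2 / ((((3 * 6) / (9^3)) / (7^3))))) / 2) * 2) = 3267288000 / 7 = 466755428.57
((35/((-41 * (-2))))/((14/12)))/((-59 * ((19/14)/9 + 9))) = -1890/2789107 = -0.00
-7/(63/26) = -26/9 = -2.89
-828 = -828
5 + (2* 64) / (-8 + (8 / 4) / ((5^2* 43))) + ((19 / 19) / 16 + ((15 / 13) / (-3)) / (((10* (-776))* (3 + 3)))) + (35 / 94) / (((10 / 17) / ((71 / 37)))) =-978072260441 / 100556659424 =-9.73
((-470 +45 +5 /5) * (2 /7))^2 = 719104 /49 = 14675.59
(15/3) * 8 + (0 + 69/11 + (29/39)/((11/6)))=6675/143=46.68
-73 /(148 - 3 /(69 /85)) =-0.51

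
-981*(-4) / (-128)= -981 / 32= -30.66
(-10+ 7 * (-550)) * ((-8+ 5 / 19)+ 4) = 274060 / 19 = 14424.21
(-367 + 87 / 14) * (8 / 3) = -20204 / 21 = -962.10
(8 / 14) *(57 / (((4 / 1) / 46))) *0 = 0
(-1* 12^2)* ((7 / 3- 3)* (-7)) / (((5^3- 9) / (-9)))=1512 / 29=52.14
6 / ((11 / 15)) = 90 / 11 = 8.18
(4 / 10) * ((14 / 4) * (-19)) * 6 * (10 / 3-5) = 266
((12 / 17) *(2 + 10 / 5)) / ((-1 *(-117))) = 16 / 663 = 0.02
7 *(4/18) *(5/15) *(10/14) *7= 70/27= 2.59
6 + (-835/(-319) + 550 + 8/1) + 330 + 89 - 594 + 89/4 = 528095/1276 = 413.87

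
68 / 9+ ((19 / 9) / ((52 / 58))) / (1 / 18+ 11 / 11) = 1145 / 117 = 9.79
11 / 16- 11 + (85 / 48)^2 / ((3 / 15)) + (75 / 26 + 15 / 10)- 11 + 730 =21827561 / 29952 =728.75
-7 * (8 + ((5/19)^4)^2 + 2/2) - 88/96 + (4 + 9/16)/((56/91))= -368493417300577/6521688207744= -56.50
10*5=50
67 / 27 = 2.48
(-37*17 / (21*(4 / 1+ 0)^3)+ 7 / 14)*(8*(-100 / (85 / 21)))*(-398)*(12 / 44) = 128355 / 187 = 686.39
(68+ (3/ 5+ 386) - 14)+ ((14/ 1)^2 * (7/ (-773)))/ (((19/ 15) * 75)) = 32354089/ 73435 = 440.58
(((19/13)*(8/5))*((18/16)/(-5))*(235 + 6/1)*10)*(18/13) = -1483596/845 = -1755.73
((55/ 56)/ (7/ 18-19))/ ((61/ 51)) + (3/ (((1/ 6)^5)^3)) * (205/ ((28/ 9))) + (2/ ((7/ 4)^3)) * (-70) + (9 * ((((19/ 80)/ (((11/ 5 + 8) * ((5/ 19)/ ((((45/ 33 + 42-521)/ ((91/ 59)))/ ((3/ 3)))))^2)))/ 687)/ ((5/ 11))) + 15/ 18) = 92945496059052.54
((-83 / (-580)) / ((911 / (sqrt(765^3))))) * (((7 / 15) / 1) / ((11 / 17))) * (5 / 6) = 503727 * sqrt(85) / 2324872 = 2.00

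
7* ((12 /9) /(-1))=-28 /3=-9.33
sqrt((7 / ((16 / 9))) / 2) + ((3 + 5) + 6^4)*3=3*sqrt(14) / 8 + 3912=3913.40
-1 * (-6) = 6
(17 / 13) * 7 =119 / 13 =9.15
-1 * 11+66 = 55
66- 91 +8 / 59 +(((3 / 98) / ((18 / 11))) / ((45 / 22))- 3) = -21742981 / 780570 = -27.86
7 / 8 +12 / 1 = 103 / 8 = 12.88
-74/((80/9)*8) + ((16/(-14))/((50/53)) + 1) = -14023/11200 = -1.25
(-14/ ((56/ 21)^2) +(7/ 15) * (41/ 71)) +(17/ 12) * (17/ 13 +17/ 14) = 5810359/ 3101280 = 1.87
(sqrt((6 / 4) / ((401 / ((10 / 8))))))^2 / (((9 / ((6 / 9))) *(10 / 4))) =1 / 7218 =0.00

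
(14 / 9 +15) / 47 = 149 / 423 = 0.35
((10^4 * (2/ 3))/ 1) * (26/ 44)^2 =845000/ 363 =2327.82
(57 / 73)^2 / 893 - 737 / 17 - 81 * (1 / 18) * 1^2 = -407497487 / 8515742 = -47.85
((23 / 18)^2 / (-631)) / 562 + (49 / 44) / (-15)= -0.07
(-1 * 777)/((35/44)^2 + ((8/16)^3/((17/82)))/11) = -1130.08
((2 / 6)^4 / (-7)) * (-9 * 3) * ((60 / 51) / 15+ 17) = 871 / 1071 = 0.81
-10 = -10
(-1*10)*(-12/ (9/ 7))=280/ 3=93.33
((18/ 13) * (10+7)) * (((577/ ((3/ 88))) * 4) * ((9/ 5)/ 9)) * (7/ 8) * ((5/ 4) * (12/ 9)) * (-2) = -12084688/ 13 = -929591.38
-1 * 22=-22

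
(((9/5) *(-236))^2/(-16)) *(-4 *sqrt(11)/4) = 281961 *sqrt(11)/25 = 37406.35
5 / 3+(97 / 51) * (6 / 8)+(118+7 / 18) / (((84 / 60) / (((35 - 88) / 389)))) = -8.43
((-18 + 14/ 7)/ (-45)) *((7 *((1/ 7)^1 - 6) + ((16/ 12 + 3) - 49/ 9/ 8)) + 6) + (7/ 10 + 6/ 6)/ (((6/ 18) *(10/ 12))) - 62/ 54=-12502/ 2025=-6.17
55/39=1.41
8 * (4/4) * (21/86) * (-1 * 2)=-168/43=-3.91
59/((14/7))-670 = -1281/2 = -640.50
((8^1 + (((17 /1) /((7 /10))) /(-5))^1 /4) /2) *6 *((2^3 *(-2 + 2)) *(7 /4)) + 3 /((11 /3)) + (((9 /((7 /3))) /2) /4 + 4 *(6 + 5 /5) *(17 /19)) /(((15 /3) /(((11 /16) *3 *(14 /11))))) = 951297 /66880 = 14.22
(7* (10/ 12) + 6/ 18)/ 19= 37/ 114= 0.32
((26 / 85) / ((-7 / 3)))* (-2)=156 / 595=0.26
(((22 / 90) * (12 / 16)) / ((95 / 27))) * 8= 198 / 475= 0.42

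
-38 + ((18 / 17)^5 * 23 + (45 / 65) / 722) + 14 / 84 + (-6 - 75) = -1763604734081 / 19990166703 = -88.22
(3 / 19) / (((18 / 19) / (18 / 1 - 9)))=3 / 2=1.50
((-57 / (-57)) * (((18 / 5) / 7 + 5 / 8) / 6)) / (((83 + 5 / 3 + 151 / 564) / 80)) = 59972 / 335321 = 0.18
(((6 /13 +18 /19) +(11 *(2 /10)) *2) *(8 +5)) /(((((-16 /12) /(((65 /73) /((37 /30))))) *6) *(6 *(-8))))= 233155 /1642208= 0.14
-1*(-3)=3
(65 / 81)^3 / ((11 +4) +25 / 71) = 3899675 / 115854138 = 0.03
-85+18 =-67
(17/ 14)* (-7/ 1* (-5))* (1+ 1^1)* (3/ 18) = 85/ 6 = 14.17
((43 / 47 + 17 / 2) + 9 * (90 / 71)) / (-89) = -138975 / 593986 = -0.23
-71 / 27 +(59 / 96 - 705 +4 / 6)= -610285 / 864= -706.35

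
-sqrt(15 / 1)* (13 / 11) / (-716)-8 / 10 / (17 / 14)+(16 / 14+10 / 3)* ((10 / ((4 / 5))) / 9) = 13* sqrt(15) / 7876+89291 / 16065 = 5.56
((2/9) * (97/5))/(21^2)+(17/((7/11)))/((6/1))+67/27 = 275593/39690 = 6.94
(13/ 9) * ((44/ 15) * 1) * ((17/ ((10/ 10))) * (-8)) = -77792/ 135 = -576.24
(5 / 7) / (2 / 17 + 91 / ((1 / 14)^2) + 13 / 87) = 0.00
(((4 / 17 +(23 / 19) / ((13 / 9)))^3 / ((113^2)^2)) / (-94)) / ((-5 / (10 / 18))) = 91550911843 / 10212257593330313728194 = 0.00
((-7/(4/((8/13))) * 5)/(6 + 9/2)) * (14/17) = -280/663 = -0.42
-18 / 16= -1.12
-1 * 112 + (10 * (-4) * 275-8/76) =-211130/19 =-11112.11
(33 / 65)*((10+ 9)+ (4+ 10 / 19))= 14751 / 1235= 11.94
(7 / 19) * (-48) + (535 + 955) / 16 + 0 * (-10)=11467 / 152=75.44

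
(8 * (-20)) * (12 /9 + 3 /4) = -1000 /3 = -333.33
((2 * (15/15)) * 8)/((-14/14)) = -16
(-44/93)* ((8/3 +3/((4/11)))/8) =-0.65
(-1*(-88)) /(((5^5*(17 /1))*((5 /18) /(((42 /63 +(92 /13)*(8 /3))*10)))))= 804672 /690625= 1.17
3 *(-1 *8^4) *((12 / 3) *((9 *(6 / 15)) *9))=-7962624 / 5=-1592524.80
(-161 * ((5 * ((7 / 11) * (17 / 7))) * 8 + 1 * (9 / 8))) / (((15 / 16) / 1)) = -1783558 / 165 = -10809.44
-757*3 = -2271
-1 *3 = -3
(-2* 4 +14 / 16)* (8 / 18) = -19 / 6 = -3.17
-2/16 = -1/8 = -0.12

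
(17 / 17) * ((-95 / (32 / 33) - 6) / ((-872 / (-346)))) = -41.25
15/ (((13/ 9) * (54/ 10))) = 25/ 13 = 1.92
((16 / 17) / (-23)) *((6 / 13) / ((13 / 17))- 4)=9184 / 66079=0.14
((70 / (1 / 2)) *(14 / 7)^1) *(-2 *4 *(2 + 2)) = -8960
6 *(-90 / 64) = -135 / 16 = -8.44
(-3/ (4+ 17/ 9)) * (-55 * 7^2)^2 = -3700031.60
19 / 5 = 3.80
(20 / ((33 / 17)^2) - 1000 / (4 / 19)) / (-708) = 2583485 / 385506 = 6.70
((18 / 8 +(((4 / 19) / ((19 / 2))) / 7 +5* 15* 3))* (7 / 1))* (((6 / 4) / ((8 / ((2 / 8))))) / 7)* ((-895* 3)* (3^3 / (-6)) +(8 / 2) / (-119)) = 19816592673075 / 153965056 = 128708.38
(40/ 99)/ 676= 10/ 16731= 0.00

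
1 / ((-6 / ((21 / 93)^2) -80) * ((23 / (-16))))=392 / 111389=0.00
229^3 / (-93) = -12008989 / 93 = -129128.91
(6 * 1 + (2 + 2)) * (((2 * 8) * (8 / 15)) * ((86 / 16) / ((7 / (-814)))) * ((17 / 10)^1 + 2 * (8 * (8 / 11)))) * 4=-99583872 / 35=-2845253.49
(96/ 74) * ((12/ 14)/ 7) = 288/ 1813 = 0.16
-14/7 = -2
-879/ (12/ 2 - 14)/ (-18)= -293/ 48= -6.10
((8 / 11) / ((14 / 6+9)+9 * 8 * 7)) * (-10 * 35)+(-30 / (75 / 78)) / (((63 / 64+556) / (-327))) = 27011735304 / 1515532205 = 17.82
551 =551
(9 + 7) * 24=384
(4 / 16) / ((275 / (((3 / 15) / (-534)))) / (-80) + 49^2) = 2 / 92633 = 0.00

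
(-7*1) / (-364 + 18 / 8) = 28 / 1447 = 0.02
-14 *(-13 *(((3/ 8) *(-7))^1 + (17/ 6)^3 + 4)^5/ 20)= 2183282964737931875/ 29386561536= 74295285.01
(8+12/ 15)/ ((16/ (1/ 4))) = 11/ 80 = 0.14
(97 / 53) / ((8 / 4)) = 97 / 106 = 0.92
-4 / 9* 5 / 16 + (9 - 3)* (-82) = -17717 / 36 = -492.14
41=41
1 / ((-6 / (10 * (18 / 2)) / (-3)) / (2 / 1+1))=135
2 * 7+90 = 104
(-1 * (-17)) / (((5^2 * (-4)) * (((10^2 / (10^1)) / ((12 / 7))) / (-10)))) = 51 / 175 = 0.29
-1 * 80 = -80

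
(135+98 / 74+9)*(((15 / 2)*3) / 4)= 241965 / 296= 817.45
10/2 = 5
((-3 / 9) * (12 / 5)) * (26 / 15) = -104 / 75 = -1.39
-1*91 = -91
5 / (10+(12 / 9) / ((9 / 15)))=9 / 22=0.41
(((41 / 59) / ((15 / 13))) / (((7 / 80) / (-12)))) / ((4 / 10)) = -85280 / 413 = -206.49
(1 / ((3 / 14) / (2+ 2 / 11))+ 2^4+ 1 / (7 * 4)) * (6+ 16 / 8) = 209.74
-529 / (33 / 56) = -29624 / 33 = -897.70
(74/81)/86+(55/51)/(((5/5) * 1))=64484/59211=1.09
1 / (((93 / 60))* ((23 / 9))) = 180 / 713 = 0.25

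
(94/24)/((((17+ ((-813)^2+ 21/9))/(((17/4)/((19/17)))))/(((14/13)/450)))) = 5593/103720734000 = 0.00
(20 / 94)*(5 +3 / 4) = 115 / 94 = 1.22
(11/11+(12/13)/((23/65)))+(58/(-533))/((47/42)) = 2023205/576173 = 3.51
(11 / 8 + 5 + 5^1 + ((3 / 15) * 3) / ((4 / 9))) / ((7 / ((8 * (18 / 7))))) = 9162 / 245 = 37.40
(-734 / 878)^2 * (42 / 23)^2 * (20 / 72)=65997610 / 101949409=0.65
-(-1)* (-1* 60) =-60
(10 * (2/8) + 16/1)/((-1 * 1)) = -37/2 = -18.50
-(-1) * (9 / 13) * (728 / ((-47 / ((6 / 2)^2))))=-4536 / 47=-96.51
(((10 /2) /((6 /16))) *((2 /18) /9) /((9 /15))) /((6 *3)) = 100 /6561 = 0.02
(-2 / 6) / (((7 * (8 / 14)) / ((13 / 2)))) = -13 / 24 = -0.54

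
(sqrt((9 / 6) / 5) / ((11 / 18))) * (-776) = -6984 * sqrt(30) / 55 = -695.51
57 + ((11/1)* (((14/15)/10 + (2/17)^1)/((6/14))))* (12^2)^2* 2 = 224634.66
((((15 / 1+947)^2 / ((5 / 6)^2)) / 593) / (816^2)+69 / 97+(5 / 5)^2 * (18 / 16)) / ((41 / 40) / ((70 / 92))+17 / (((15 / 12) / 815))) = 85631372869 / 515978492731068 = 0.00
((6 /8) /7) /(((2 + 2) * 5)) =3 /560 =0.01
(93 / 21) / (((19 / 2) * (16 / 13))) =403 / 1064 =0.38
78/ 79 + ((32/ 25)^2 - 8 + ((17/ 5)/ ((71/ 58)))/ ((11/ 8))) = -129347474/ 38561875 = -3.35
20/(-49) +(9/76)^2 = -111551/283024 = -0.39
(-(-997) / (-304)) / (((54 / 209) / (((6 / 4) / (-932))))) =10967 / 536832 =0.02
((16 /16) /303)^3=1 /27818127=0.00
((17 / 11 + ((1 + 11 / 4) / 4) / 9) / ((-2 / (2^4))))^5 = -501292001353351 / 1252332576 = -400286.64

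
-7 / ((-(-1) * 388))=-7 / 388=-0.02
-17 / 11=-1.55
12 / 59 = 0.20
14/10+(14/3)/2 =56/15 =3.73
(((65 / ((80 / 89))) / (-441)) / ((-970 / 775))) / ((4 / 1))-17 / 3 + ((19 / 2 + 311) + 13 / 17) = 29379782711 / 93082752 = 315.63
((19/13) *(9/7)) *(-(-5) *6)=5130/91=56.37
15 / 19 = 0.79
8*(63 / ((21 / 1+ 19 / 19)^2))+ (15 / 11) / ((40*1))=1041 / 968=1.08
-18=-18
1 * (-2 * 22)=-44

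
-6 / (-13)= 6 / 13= 0.46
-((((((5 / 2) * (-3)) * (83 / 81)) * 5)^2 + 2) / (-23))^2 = -18588661462849 / 4498116624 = -4132.54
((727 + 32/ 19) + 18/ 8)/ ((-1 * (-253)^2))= -55551/ 4864684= -0.01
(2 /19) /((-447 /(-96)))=64 /2831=0.02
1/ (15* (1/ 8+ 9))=8/ 1095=0.01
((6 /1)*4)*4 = 96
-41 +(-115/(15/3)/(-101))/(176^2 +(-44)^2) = -136288569/3324112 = -41.00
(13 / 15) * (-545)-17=-1468 / 3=-489.33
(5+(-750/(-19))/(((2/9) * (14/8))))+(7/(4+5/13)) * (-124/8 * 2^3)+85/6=-61681/798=-77.29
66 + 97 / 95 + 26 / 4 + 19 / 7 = 101393 / 1330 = 76.24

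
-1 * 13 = -13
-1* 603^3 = -219256227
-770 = -770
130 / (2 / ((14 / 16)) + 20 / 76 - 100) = -1330 / 997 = -1.33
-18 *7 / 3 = -42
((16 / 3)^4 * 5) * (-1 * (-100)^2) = -3276800000 / 81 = -40454320.99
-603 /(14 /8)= -2412 /7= -344.57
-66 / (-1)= 66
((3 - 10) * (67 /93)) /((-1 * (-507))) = -469 /47151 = -0.01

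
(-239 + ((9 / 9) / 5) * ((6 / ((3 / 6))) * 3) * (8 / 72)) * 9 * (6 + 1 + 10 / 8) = -353727 / 20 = -17686.35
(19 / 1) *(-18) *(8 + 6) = -4788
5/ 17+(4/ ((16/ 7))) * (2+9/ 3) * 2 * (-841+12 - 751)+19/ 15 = -27648.44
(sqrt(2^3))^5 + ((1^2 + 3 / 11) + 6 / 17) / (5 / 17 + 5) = 152 / 495 + 128* sqrt(2) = 181.33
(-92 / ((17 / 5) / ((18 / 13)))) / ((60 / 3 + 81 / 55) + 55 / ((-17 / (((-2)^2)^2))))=50600 / 40911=1.24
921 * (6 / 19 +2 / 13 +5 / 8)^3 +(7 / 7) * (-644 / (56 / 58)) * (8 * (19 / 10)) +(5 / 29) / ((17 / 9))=-169841580746857901 / 19018564963840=-8930.30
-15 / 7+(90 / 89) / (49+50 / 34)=-189120 / 89089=-2.12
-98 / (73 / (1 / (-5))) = 98 / 365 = 0.27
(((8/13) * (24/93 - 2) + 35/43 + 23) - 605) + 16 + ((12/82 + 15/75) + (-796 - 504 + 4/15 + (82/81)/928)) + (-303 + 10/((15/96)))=-281001726827851/133515092880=-2104.64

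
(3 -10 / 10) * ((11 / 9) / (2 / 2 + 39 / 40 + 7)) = 880 / 3231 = 0.27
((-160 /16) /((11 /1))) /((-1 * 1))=10 /11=0.91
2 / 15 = 0.13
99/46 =2.15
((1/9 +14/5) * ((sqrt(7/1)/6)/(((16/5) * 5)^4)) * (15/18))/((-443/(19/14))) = -2489 * sqrt(7)/131691184128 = -0.00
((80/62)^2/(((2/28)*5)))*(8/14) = 2560/961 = 2.66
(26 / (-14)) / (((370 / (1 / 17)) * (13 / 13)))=-13 / 44030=-0.00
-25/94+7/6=127/141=0.90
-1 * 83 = -83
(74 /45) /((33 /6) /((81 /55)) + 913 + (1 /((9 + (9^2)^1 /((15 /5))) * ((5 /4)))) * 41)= 36 /20089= 0.00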